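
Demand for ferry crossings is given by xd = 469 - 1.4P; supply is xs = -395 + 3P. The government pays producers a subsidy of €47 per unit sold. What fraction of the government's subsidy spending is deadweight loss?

Pre-subsidy: 469 - 1.4P = -395 + 3P gives P* = 2160/11, x* = 2135/11.
With the subsidy, sellers receive Ps = Pb + 47 for each unit, where Pb is the price buyers pay.
Supply in terms of Pb becomes xs = -395 + 3(Pb + 47) = -254 + 3Pb. Setting this equal to demand: 469 - 1.4Pb = -254 + 3Pb, so Pb = 3615/22.
Sellers receive Ps = 3615/22 + 47 = 4649/22; x' = 469 − 1.4·(3615/22) = 5257/22.
ΔCS = ½(2135/11 + 5257/22)(2160/11 − 3615/22) = 6716535/968; ΔPS = ½(2135/11 + 5257/22)(4649/22 − 2160/11) = 3134383/968.
Government spending = 47 × 5257/22 = 247079/22.
DWL = ½ × 47 × (5257/22 − 2135/11) = 46389/44; fraction = (46389/44) / (247079/22) = 141/1502.

DWL / government spending = 141/1502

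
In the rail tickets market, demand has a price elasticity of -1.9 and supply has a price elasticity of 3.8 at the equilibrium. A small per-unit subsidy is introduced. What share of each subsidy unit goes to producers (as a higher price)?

Producer share = 1/3

For a small subsidy around the equilibrium, the benefit split depends on the relative slopes, which at a point are proportional to the elasticities.
Buyer share = εs/(εs + |εd|) = 3.8/(3.8 + 1.9) = 2/3; seller share = |εd|/(εs + |εd|) = 1/3.
So producers capture 1/3 of the subsidy.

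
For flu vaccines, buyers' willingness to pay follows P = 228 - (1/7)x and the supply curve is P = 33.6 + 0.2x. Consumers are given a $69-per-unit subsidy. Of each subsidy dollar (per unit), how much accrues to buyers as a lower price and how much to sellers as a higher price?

Buyers gain $28.75 per unit; sellers gain $40.25 per unit

Pre-subsidy: 228 - (1/7)x = 33.6 + 0.2x gives x* = 567 and P* = 147.
With the rebate, buyers effectively pay Pb = Ps − 69, where Ps is the price sellers receive.
On the curves, Pb = 228 - (1/7)x and Ps = 33.6 + 0.2x; the wedge Ps − Pb = 69 gives 33.6 + 0.2x − (228 - (1/7)x) = 69, so x' = 768.25.
Then Pb = 228 − (1/7)·768.25 = 118.25 and Ps = 33.6 + 0.2·768.25 = 187.25.
Buyers' price falls by P* − Pb = 147 − 118.25 = 28.75; sellers' price rises by Ps − P* = 187.25 − 147 = 40.25.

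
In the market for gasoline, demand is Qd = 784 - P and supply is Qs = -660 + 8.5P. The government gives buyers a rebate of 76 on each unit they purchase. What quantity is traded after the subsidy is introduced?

Q' = 700

Pre-subsidy: 784 - P = -660 + 8.5P gives P* = 152, Q* = 632.
With the rebate, buyers effectively pay Pb = Ps − 76, where Ps is the price sellers receive.
Demand in terms of Ps becomes Qd = 784 − 1(Ps − 76) = 860 - Ps. Setting this equal to supply: 860 - Ps = -660 + 8.5Ps, so Ps = 160.
Buyers pay Pb = 160 − 76 = 84; Q' = -660 + 8.5·160 = 700.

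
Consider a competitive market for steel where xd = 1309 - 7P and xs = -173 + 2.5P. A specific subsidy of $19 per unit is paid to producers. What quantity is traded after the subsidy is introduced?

Pre-subsidy: 1309 - 7P = -173 + 2.5P gives P* = 156, x* = 217.
With the subsidy, sellers receive Ps = Pb + 19 for each unit, where Pb is the price buyers pay.
Supply in terms of Pb becomes xs = -173 + 2.5(Pb + 19) = -125.5 + 2.5Pb. Setting this equal to demand: 1309 - 7Pb = -125.5 + 2.5Pb, so Pb = 151.
Sellers receive Ps = 151 + 19 = 170; x' = 1309 − 7·151 = 252.

x' = 252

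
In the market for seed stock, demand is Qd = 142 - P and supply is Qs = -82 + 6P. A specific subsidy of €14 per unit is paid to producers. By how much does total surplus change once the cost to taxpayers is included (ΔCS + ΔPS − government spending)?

Net change in total surplus = -€84

Pre-subsidy: 142 - P = -82 + 6P gives P* = 32, Q* = 110.
With the subsidy, sellers receive Ps = Pb + 14 for each unit, where Pb is the price buyers pay.
Supply in terms of Pb becomes Qs = -82 + 6(Pb + 14) = 2 + 6Pb. Setting this equal to demand: 142 - Pb = 2 + 6Pb, so Pb = 20.
Sellers receive Ps = 20 + 14 = 34; Q' = 142 − 1·20 = 122.
ΔCS = ½(110 + 122)(32 − 20) = 1392; ΔPS = ½(110 + 122)(34 − 32) = 232.
Government spending = 14 × 122 = 1708.
Net change = 1392 + 232 − 1708 = -84. The loss equals the DWL triangle ½·14·12.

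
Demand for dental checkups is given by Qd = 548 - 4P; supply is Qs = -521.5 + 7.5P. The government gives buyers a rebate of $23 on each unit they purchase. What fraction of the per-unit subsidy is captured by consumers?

Consumer share = 15/23

Pre-subsidy: 548 - 4P = -521.5 + 7.5P gives P* = 93, Q* = 176.
With the rebate, buyers effectively pay Pb = Ps − 23, where Ps is the price sellers receive.
Demand in terms of Ps becomes Qd = 548 − 4(Ps − 23) = 640 - 4Ps. Setting this equal to supply: 640 - 4Ps = -521.5 + 7.5Ps, so Ps = 101.
Buyers pay Pb = 101 − 23 = 78; Q' = -521.5 + 7.5·101 = 236.
Buyers' price falls by P* − Pb = 93 − 78 = 15; sellers' price rises by Ps − P* = 101 − 93 = 8.
So consumers capture 15/23 = 15/23 of each unit of subsidy.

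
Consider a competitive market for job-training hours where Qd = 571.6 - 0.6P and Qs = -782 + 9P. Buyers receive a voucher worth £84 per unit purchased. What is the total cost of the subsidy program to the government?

Pre-subsidy: 571.6 - 0.6P = -782 + 9P gives P* = 141, Q* = 487.
With the rebate, buyers effectively pay Pb = Ps − 84, where Ps is the price sellers receive.
Demand in terms of Ps becomes Qd = 571.6 − 0.6(Ps − 84) = 622 - 0.6Ps. Setting this equal to supply: 622 - 0.6Ps = -782 + 9Ps, so Ps = 146.25.
Buyers pay Pb = 146.25 − 84 = 62.25; Q' = -782 + 9·146.25 = 534.25.
Government outlay = subsidy × quantity = 84 × 534.25 = 44877.

Government cost = £44877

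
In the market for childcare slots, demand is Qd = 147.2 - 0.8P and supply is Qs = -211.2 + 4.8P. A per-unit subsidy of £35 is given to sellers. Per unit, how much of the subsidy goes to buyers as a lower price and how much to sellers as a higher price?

Pre-subsidy: 147.2 - 0.8P = -211.2 + 4.8P gives P* = 64, Q* = 96.
With the subsidy, sellers receive Ps = Pb + 35 for each unit, where Pb is the price buyers pay.
Supply in terms of Pb becomes Qs = -211.2 + 4.8(Pb + 35) = -43.2 + 4.8Pb. Setting this equal to demand: 147.2 - 0.8Pb = -43.2 + 4.8Pb, so Pb = 34.
Sellers receive Ps = 34 + 35 = 69; Q' = 147.2 − 0.8·34 = 120.
Buyers' price falls by P* − Pb = 64 − 34 = 30; sellers' price rises by Ps − P* = 69 − 64 = 5.

Buyers gain £30 per unit; sellers gain £5 per unit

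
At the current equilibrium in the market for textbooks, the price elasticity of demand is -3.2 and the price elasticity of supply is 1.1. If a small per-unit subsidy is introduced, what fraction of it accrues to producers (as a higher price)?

For a small subsidy around the equilibrium, the benefit split depends on the relative slopes, which at a point are proportional to the elasticities.
Buyer share = εs/(εs + |εd|) = 1.1/(1.1 + 3.2) = 11/43; seller share = |εd|/(εs + |εd|) = 32/43.
So producers capture 32/43 of the subsidy.

Producer share = 32/43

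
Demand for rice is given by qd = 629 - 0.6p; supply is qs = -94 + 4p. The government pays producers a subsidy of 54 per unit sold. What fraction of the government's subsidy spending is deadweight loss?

DWL / government spending = 162/6473

Pre-subsidy: 629 - 0.6p = -94 + 4p gives p* = 3615/23, q* = 12298/23.
With the subsidy, sellers receive ps = pb + 54 for each unit, where pb is the price buyers pay.
Supply in terms of pb becomes qs = -94 + 4(pb + 54) = 122 + 4pb. Setting this equal to demand: 629 - 0.6pb = 122 + 4pb, so pb = 2535/23.
Sellers receive ps = 2535/23 + 54 = 3777/23; q' = 629 − 0.6·(2535/23) = 12946/23.
ΔCS = ½(12298/23 + 12946/23)(3615/23 − 2535/23) = 13631760/529; ΔPS = ½(12298/23 + 12946/23)(3777/23 − 3615/23) = 2044764/529.
Government spending = 54 × 12946/23 = 699084/23.
DWL = ½ × 54 × (12946/23 − 12298/23) = 17496/23; fraction = (17496/23) / (699084/23) = 162/6473.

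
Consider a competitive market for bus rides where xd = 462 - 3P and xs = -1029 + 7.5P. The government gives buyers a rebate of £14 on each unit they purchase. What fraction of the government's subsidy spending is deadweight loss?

DWL / government spending = 5/22

Pre-subsidy: 462 - 3P = -1029 + 7.5P gives P* = 142, x* = 36.
With the rebate, buyers effectively pay Pb = Ps − 14, where Ps is the price sellers receive.
Demand in terms of Ps becomes xd = 462 − 3(Ps − 14) = 504 - 3Ps. Setting this equal to supply: 504 - 3Ps = -1029 + 7.5Ps, so Ps = 146.
Buyers pay Pb = 146 − 14 = 132; x' = -1029 + 7.5·146 = 66.
ΔCS = ½(36 + 66)(142 − 132) = 510; ΔPS = ½(36 + 66)(146 − 142) = 204.
Government spending = 14 × 66 = 924.
DWL = ½ × 14 × (66 − 36) = 210; fraction = 210 / 924 = 5/22.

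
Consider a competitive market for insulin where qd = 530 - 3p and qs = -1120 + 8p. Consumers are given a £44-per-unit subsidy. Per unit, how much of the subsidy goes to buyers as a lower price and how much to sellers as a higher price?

Buyers gain £32 per unit; sellers gain £12 per unit

Pre-subsidy: 530 - 3p = -1120 + 8p gives p* = 150, q* = 80.
With the rebate, buyers effectively pay pb = ps − 44, where ps is the price sellers receive.
Demand in terms of ps becomes qd = 530 − 3(ps − 44) = 662 - 3ps. Setting this equal to supply: 662 - 3ps = -1120 + 8ps, so ps = 162.
Buyers pay pb = 162 − 44 = 118; q' = -1120 + 8·162 = 176.
Buyers' price falls by p* − pb = 150 − 118 = 32; sellers' price rises by ps − p* = 162 − 150 = 12.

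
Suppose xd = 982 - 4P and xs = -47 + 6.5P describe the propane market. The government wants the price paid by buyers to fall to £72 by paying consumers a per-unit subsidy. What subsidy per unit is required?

Required subsidy s = £42 per unit

At a buyer price of 72, quantity demanded is 982 − 4·72 = 694.
Sellers supply 694 only when they receive Ps with -47 + 6.5·Ps = 694, i.e. Ps = 114.
s = Ps − Pb = 114 − 72 = 42.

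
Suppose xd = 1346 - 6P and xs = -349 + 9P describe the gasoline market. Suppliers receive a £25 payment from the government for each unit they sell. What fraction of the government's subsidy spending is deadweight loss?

Pre-subsidy: 1346 - 6P = -349 + 9P gives P* = 113, x* = 668.
With the subsidy, sellers receive Ps = Pb + 25 for each unit, where Pb is the price buyers pay.
Supply in terms of Pb becomes xs = -349 + 9(Pb + 25) = -124 + 9Pb. Setting this equal to demand: 1346 - 6Pb = -124 + 9Pb, so Pb = 98.
Sellers receive Ps = 98 + 25 = 123; x' = 1346 − 6·98 = 758.
ΔCS = ½(668 + 758)(113 − 98) = 10695; ΔPS = ½(668 + 758)(123 − 113) = 7130.
Government spending = 25 × 758 = 18950.
DWL = ½ × 25 × (758 − 668) = 1125; fraction = 1125 / 18950 = 45/758.

DWL / government spending = 45/758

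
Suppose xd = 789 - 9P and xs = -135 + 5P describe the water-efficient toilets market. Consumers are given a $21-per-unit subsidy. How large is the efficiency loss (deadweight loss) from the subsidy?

Pre-subsidy: 789 - 9P = -135 + 5P gives P* = 66, x* = 195.
With the rebate, buyers effectively pay Pb = Ps − 21, where Ps is the price sellers receive.
Demand in terms of Ps becomes xd = 789 − 9(Ps − 21) = 978 - 9Ps. Setting this equal to supply: 978 - 9Ps = -135 + 5Ps, so Ps = 79.5.
Buyers pay Pb = 79.5 − 21 = 58.5; x' = -135 + 5·79.5 = 262.5.
The subsidy expands output by 262.5 − 195 = 67.5 past the efficient level; on those units the gap between marginal cost and willingness to pay runs from 0 up to 21.
DWL = ½ × 21 × 67.5 = 708.75.

Deadweight loss = $708.75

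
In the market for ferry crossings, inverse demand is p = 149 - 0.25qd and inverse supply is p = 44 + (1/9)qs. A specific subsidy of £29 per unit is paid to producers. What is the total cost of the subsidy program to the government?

Government cost = 139896/13

Pre-subsidy: 149 - 0.25q = 44 + (1/9)q gives q* = 3780/13 and p* = 992/13.
With the subsidy, sellers receive ps = pb + 29 for each unit, where pb is the price buyers pay.
On the curves, pb = 149 - 0.25q and ps = 44 + (1/9)q; the wedge ps − pb = 29 gives 44 + (1/9)q − (149 - 0.25q) = 29, so q' = 4824/13.
Then pb = 149 − 0.25·(4824/13) = 731/13 and ps = 44 + (1/9)·(4824/13) = 1108/13.
Government outlay = subsidy × quantity = 29 × 4824/13 = 139896/13.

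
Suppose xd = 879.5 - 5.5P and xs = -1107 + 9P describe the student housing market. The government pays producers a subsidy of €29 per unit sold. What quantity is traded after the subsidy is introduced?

x' = 225

Pre-subsidy: 879.5 - 5.5P = -1107 + 9P gives P* = 137, x* = 126.
With the subsidy, sellers receive Ps = Pb + 29 for each unit, where Pb is the price buyers pay.
Supply in terms of Pb becomes xs = -1107 + 9(Pb + 29) = -846 + 9Pb. Setting this equal to demand: 879.5 - 5.5Pb = -846 + 9Pb, so Pb = 119.
Sellers receive Ps = 119 + 29 = 148; x' = 879.5 − 5.5·119 = 225.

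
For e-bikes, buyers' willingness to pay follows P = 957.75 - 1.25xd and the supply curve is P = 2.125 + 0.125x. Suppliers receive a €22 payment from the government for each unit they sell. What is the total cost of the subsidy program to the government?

Pre-subsidy: 957.75 - 1.25x = 2.125 + 0.125x gives x* = 695 and P* = 89.
With the subsidy, sellers receive Ps = Pb + 22 for each unit, where Pb is the price buyers pay.
On the curves, Pb = 957.75 - 1.25x and Ps = 2.125 + 0.125x; the wedge Ps − Pb = 22 gives 2.125 + 0.125x − (957.75 - 1.25x) = 22, so x' = 711.
Then Pb = 957.75 − 1.25·711 = 69 and Ps = 2.125 + 0.125·711 = 91.
Government outlay = subsidy × quantity = 22 × 711 = 15642.

Government cost = €15642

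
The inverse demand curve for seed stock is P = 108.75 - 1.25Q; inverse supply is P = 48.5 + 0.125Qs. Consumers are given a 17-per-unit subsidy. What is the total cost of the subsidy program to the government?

Pre-subsidy: 108.75 - 1.25Q = 48.5 + 0.125Q gives Q* = 482/11 and P* = 2375/44.
With the rebate, buyers effectively pay Pb = Ps − 17, where Ps is the price sellers receive.
On the curves, Pb = 108.75 - 1.25Q and Ps = 48.5 + 0.125Q; the wedge Ps − Pb = 17 gives 48.5 + 0.125Q − (108.75 - 1.25Q) = 17, so Q' = 618/11.
Then Pb = 108.75 − 1.25·(618/11) = 1695/44 and Ps = 48.5 + 0.125·(618/11) = 2443/44.
Government outlay = subsidy × quantity = 17 × 618/11 = 10506/11.

Government cost = 10506/11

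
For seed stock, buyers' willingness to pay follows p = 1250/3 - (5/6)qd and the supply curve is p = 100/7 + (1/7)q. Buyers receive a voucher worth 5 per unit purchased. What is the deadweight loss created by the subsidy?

Pre-subsidy: 1250/3 - (5/6)q = 100/7 + (1/7)q gives q* = 16900/41 and p* = 3000/41.
With the rebate, buyers effectively pay pb = ps − 5, where ps is the price sellers receive.
On the curves, pb = 1250/3 - (5/6)q and ps = 100/7 + (1/7)q; the wedge ps − pb = 5 gives 100/7 + (1/7)q − (1250/3 - (5/6)q) = 5, so q' = 17110/41.
Then pb = 1250/3 − (5/6)·(17110/41) = 2825/41 and ps = 100/7 + (1/7)·(17110/41) = 3030/41.
The subsidy expands output by 17110/41 − 16900/41 = 210/41 past the efficient level; on those units the gap between marginal cost and willingness to pay runs from 0 up to 5.
DWL = ½ × 5 × 210/41 = 525/41.

Deadweight loss = 525/41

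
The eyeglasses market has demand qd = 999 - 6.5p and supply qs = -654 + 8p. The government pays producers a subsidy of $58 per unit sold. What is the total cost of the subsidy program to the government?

Pre-subsidy: 999 - 6.5p = -654 + 8p gives p* = 114, q* = 258.
With the subsidy, sellers receive ps = pb + 58 for each unit, where pb is the price buyers pay.
Supply in terms of pb becomes qs = -654 + 8(pb + 58) = -190 + 8pb. Setting this equal to demand: 999 - 6.5pb = -190 + 8pb, so pb = 82.
Sellers receive ps = 82 + 58 = 140; q' = 999 − 6.5·82 = 466.
Government outlay = subsidy × quantity = 58 × 466 = 27028.

Government cost = $27028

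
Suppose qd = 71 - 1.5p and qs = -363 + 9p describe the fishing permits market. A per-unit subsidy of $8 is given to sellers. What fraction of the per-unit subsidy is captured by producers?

Producer share = 1/7

Pre-subsidy: 71 - 1.5p = -363 + 9p gives p* = 124/3, q* = 9.
With the subsidy, sellers receive ps = pb + 8 for each unit, where pb is the price buyers pay.
Supply in terms of pb becomes qs = -363 + 9(pb + 8) = -291 + 9pb. Setting this equal to demand: 71 - 1.5pb = -291 + 9pb, so pb = 724/21.
Sellers receive ps = 724/21 + 8 = 892/21; q' = 71 − 1.5·(724/21) = 135/7.
Buyers' price falls by p* − pb = 124/3 − 724/21 = 48/7; sellers' price rises by ps − p* = 892/21 − 124/3 = 8/7.
So producers capture (8/7)/8 = 1/7 of each unit of subsidy.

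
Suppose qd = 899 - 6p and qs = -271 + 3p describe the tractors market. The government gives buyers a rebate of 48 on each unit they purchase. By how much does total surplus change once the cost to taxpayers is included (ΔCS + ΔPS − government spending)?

Net change in total surplus = -2304

Pre-subsidy: 899 - 6p = -271 + 3p gives p* = 130, q* = 119.
With the rebate, buyers effectively pay pb = ps − 48, where ps is the price sellers receive.
Demand in terms of ps becomes qd = 899 − 6(ps − 48) = 1187 - 6ps. Setting this equal to supply: 1187 - 6ps = -271 + 3ps, so ps = 162.
Buyers pay pb = 162 − 48 = 114; q' = -271 + 3·162 = 215.
ΔCS = ½(119 + 215)(130 − 114) = 2672; ΔPS = ½(119 + 215)(162 − 130) = 5344.
Government spending = 48 × 215 = 10320.
Net change = 2672 + 5344 − 10320 = -2304. The loss equals the DWL triangle ½·48·96.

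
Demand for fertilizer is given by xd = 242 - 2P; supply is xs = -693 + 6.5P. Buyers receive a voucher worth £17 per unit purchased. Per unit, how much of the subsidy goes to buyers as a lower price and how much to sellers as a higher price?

Pre-subsidy: 242 - 2P = -693 + 6.5P gives P* = 110, x* = 22.
With the rebate, buyers effectively pay Pb = Ps − 17, where Ps is the price sellers receive.
Demand in terms of Ps becomes xd = 242 − 2(Ps − 17) = 276 - 2Ps. Setting this equal to supply: 276 - 2Ps = -693 + 6.5Ps, so Ps = 114.
Buyers pay Pb = 114 − 17 = 97; x' = -693 + 6.5·114 = 48.
Buyers' price falls by P* − Pb = 110 − 97 = 13; sellers' price rises by Ps − P* = 114 − 110 = 4.

Buyers gain £13 per unit; sellers gain £4 per unit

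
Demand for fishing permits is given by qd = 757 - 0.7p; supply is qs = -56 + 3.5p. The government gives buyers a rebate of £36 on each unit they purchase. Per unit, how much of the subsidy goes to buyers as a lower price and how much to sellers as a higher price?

Pre-subsidy: 757 - 0.7p = -56 + 3.5p gives p* = 1355/7, q* = 621.5.
With the rebate, buyers effectively pay pb = ps − 36, where ps is the price sellers receive.
Demand in terms of ps becomes qd = 757 − 0.7(ps − 36) = 782.2 - 0.7ps. Setting this equal to supply: 782.2 - 0.7ps = -56 + 3.5ps, so ps = 1397/7.
Buyers pay pb = 1397/7 − 36 = 1145/7; q' = -56 + 3.5·(1397/7) = 642.5.
Buyers' price falls by p* − pb = 1355/7 − 1145/7 = 30; sellers' price rises by ps − p* = 1397/7 − 1355/7 = 6.

Buyers gain £30 per unit; sellers gain £6 per unit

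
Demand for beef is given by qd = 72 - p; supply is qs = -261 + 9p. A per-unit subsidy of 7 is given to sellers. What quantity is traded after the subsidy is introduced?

Pre-subsidy: 72 - p = -261 + 9p gives p* = 33.3, q* = 38.7.
With the subsidy, sellers receive ps = pb + 7 for each unit, where pb is the price buyers pay.
Supply in terms of pb becomes qs = -261 + 9(pb + 7) = -198 + 9pb. Setting this equal to demand: 72 - pb = -198 + 9pb, so pb = 27.
Sellers receive ps = 27 + 7 = 34; q' = 72 − 1·27 = 45.

q' = 45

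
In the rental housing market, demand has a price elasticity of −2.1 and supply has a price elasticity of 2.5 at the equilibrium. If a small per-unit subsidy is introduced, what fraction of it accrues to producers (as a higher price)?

Producer share = 21/46

For a small subsidy around the equilibrium, the benefit split depends on the relative slopes, which at a point are proportional to the elasticities.
Buyer share = εs/(εs + |εd|) = 2.5/(2.5 + 2.1) = 25/46; seller share = |εd|/(εs + |εd|) = 21/46.
So producers capture 21/46 of the subsidy.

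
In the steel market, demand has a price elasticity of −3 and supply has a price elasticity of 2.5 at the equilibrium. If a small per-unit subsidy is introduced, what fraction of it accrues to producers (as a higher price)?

Producer share = 6/11

For a small subsidy around the equilibrium, the benefit split depends on the relative slopes, which at a point are proportional to the elasticities.
Buyer share = εs/(εs + |εd|) = 2.5/(2.5 + 3) = 5/11; seller share = |εd|/(εs + |εd|) = 6/11.
So producers capture 6/11 of the subsidy.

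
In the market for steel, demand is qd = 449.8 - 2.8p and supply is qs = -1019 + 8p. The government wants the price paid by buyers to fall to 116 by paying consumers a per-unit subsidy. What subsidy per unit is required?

Required subsidy s = 27 per unit

At a buyer price of 116, quantity demanded is 449.8 − 2.8·116 = 125.
Sellers supply 125 only when they receive ps with -1019 + 8·ps = 125, i.e. ps = 143.
s = ps − pb = 143 − 116 = 27.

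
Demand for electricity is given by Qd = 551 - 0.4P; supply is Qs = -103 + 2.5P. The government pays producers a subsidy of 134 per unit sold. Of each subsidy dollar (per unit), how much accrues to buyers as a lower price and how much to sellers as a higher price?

Buyers gain 3350/29 per unit; sellers gain 536/29 per unit

Pre-subsidy: 551 - 0.4P = -103 + 2.5P gives P* = 6540/29, Q* = 13363/29.
With the subsidy, sellers receive Ps = Pb + 134 for each unit, where Pb is the price buyers pay.
Supply in terms of Pb becomes Qs = -103 + 2.5(Pb + 134) = 232 + 2.5Pb. Setting this equal to demand: 551 - 0.4Pb = 232 + 2.5Pb, so Pb = 110.
Sellers receive Ps = 110 + 134 = 244; Q' = 551 − 0.4·110 = 507.
Buyers' price falls by P* − Pb = 6540/29 − 110 = 3350/29; sellers' price rises by Ps − P* = 244 − 6540/29 = 536/29.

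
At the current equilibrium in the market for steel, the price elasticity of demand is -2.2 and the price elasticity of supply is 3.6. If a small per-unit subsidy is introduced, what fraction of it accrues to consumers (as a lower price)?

Consumer share = 18/29

For a small subsidy around the equilibrium, the benefit split depends on the relative slopes, which at a point are proportional to the elasticities.
Buyer share = εs/(εs + |εd|) = 3.6/(3.6 + 2.2) = 18/29; seller share = |εd|/(εs + |εd|) = 11/29.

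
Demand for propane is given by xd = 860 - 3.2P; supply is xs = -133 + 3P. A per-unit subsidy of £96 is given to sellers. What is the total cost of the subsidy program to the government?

Pre-subsidy: 860 - 3.2P = -133 + 3P gives P* = 4965/31, x* = 10772/31.
With the subsidy, sellers receive Ps = Pb + 96 for each unit, where Pb is the price buyers pay.
Supply in terms of Pb becomes xs = -133 + 3(Pb + 96) = 155 + 3Pb. Setting this equal to demand: 860 - 3.2Pb = 155 + 3Pb, so Pb = 3525/31.
Sellers receive Ps = 3525/31 + 96 = 6501/31; x' = 860 − 3.2·(3525/31) = 15380/31.
Government outlay = subsidy × quantity = 96 × 15380/31 = 1476480/31.

Government cost = 1476480/31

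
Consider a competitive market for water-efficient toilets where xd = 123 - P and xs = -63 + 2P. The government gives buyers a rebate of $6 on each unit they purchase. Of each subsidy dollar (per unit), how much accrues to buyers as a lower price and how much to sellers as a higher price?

Buyers gain $4 per unit; sellers gain $2 per unit

Pre-subsidy: 123 - P = -63 + 2P gives P* = 62, x* = 61.
With the rebate, buyers effectively pay Pb = Ps − 6, where Ps is the price sellers receive.
Demand in terms of Ps becomes xd = 123 − 1(Ps − 6) = 129 - Ps. Setting this equal to supply: 129 - Ps = -63 + 2Ps, so Ps = 64.
Buyers pay Pb = 64 − 6 = 58; x' = -63 + 2·64 = 65.
Buyers' price falls by P* − Pb = 62 − 58 = 4; sellers' price rises by Ps − P* = 64 − 62 = 2.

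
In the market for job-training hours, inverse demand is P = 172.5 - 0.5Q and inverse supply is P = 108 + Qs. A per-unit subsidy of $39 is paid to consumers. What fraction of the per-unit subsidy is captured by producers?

Pre-subsidy: 172.5 - 0.5Q = 108 + Q gives Q* = 43 and P* = 151.
With the rebate, buyers effectively pay Pb = Ps − 39, where Ps is the price sellers receive.
On the curves, Pb = 172.5 - 0.5Q and Ps = 108 + Q; the wedge Ps − Pb = 39 gives 108 + Q − (172.5 - 0.5Q) = 39, so Q' = 69.
Then Pb = 172.5 − 0.5·69 = 138 and Ps = 108 + 1·69 = 177.
Buyers' price falls by P* − Pb = 151 − 138 = 13; sellers' price rises by Ps − P* = 177 − 151 = 26.
So producers capture 26/39 = 2/3 of each unit of subsidy.

Producer share = 2/3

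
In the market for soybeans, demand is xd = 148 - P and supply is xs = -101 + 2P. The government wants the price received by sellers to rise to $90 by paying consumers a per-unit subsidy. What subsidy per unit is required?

Required subsidy s = $21 per unit

At a seller price of 90, quantity supplied is -101 + 2·90 = 79.
Buyers absorb 79 only when they pay Pb with 148 − 1·Pb = 79, i.e. Pb = 69.
s = Ps − Pb = 90 − 69 = 21.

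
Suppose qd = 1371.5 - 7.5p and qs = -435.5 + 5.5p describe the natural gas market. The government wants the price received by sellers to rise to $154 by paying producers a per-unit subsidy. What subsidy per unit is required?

At a seller price of 154, quantity supplied is -435.5 + 5.5·154 = 411.5.
Buyers absorb 411.5 only when they pay pb with 1371.5 − 7.5·pb = 411.5, i.e. pb = 128.
s = ps − pb = 154 − 128 = 26.

Required subsidy s = $26 per unit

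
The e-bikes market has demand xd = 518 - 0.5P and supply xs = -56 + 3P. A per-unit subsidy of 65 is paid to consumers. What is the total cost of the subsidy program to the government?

Pre-subsidy: 518 - 0.5P = -56 + 3P gives P* = 164, x* = 436.
With the rebate, buyers effectively pay Pb = Ps − 65, where Ps is the price sellers receive.
Demand in terms of Ps becomes xd = 518 − 0.5(Ps − 65) = 550.5 - 0.5Ps. Setting this equal to supply: 550.5 - 0.5Ps = -56 + 3Ps, so Ps = 1213/7.
Buyers pay Pb = 1213/7 − 65 = 758/7; x' = -56 + 3·(1213/7) = 3247/7.
Government outlay = subsidy × quantity = 65 × 3247/7 = 211055/7.

Government cost = 211055/7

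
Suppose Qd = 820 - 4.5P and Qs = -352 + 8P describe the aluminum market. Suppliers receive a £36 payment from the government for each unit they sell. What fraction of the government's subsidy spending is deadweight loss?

DWL / government spending = 81/784

Pre-subsidy: 820 - 4.5P = -352 + 8P gives P* = 93.76, Q* = 398.08.
With the subsidy, sellers receive Ps = Pb + 36 for each unit, where Pb is the price buyers pay.
Supply in terms of Pb becomes Qs = -352 + 8(Pb + 36) = -64 + 8Pb. Setting this equal to demand: 820 - 4.5Pb = -64 + 8Pb, so Pb = 70.72.
Sellers receive Ps = 70.72 + 36 = 106.72; Q' = 820 − 4.5·70.72 = 501.76.
ΔCS = ½(398.08 + 501.76)(93.76 − 70.72) = 10366.1568; ΔPS = ½(398.08 + 501.76)(106.72 − 93.76) = 5830.9632.
Government spending = 36 × 501.76 = 18063.36.
DWL = ½ × 36 × (501.76 − 398.08) = 1866.24; fraction = 1866.24 / 18063.36 = 81/784.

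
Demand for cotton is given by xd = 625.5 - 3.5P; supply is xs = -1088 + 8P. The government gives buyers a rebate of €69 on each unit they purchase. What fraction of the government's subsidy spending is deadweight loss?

Pre-subsidy: 625.5 - 3.5P = -1088 + 8P gives P* = 149, x* = 104.
With the rebate, buyers effectively pay Pb = Ps − 69, where Ps is the price sellers receive.
Demand in terms of Ps becomes xd = 625.5 − 3.5(Ps − 69) = 867 - 3.5Ps. Setting this equal to supply: 867 - 3.5Ps = -1088 + 8Ps, so Ps = 170.
Buyers pay Pb = 170 − 69 = 101; x' = -1088 + 8·170 = 272.
ΔCS = ½(104 + 272)(149 − 101) = 9024; ΔPS = ½(104 + 272)(170 − 149) = 3948.
Government spending = 69 × 272 = 18768.
DWL = ½ × 69 × (272 − 104) = 5796; fraction = 5796 / 18768 = 21/68.

DWL / government spending = 21/68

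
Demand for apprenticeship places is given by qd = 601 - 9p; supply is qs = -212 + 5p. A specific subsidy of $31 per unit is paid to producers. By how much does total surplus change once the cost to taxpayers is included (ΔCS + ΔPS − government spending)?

Pre-subsidy: 601 - 9p = -212 + 5p gives p* = 813/14, q* = 1097/14.
With the subsidy, sellers receive ps = pb + 31 for each unit, where pb is the price buyers pay.
Supply in terms of pb becomes qs = -212 + 5(pb + 31) = -57 + 5pb. Setting this equal to demand: 601 - 9pb = -57 + 5pb, so pb = 47.
Sellers receive ps = 47 + 31 = 78; q' = 601 − 9·47 = 178.
ΔCS = ½(1097/14 + 178)(813/14 − 47) = 556295/392; ΔPS = ½(1097/14 + 178)(78 − 813/14) = 1001331/392.
Government spending = 31 × 178 = 5518.
Net change = 556295/392 + 1001331/392 − 5518 = -43245/28. The loss equals the DWL triangle ½·31·1395/14.

Net change in total surplus = -43245/28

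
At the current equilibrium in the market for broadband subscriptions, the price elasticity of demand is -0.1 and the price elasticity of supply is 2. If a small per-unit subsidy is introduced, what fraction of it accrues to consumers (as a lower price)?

Consumer share = 20/21

For a small subsidy around the equilibrium, the benefit split depends on the relative slopes, which at a point are proportional to the elasticities.
Buyer share = εs/(εs + |εd|) = 2/(2 + 0.1) = 20/21; seller share = |εd|/(εs + |εd|) = 1/21.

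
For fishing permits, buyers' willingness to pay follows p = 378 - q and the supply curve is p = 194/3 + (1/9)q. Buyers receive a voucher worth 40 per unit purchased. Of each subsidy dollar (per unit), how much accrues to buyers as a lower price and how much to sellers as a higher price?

Pre-subsidy: 378 - q = 194/3 + (1/9)q gives q* = 282 and p* = 96.
With the rebate, buyers effectively pay pb = ps − 40, where ps is the price sellers receive.
On the curves, pb = 378 - q and ps = 194/3 + (1/9)q; the wedge ps − pb = 40 gives 194/3 + (1/9)q − (378 - q) = 40, so q' = 318.
Then pb = 378 − 1·318 = 60 and ps = 194/3 + (1/9)·318 = 100.
Buyers' price falls by p* − pb = 96 − 60 = 36; sellers' price rises by ps − p* = 100 − 96 = 4.

Buyers gain 36 per unit; sellers gain 4 per unit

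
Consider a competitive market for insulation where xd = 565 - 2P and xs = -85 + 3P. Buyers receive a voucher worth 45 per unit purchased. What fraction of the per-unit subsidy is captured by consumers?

Consumer share = 0.6

Pre-subsidy: 565 - 2P = -85 + 3P gives P* = 130, x* = 305.
With the rebate, buyers effectively pay Pb = Ps − 45, where Ps is the price sellers receive.
Demand in terms of Ps becomes xd = 565 − 2(Ps − 45) = 655 - 2Ps. Setting this equal to supply: 655 - 2Ps = -85 + 3Ps, so Ps = 148.
Buyers pay Pb = 148 − 45 = 103; x' = -85 + 3·148 = 359.
Buyers' price falls by P* − Pb = 130 − 103 = 27; sellers' price rises by Ps − P* = 148 − 130 = 18.
So consumers capture 27/45 = 0.6 of each unit of subsidy.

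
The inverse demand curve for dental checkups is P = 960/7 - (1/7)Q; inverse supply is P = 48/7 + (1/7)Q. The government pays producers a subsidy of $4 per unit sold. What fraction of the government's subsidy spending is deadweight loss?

DWL / government spending = 7/470

Pre-subsidy: 960/7 - (1/7)Q = 48/7 + (1/7)Q gives Q* = 456 and P* = 72.
With the subsidy, sellers receive Ps = Pb + 4 for each unit, where Pb is the price buyers pay.
On the curves, Pb = 960/7 - (1/7)Q and Ps = 48/7 + (1/7)Q; the wedge Ps − Pb = 4 gives 48/7 + (1/7)Q − (960/7 - (1/7)Q) = 4, so Q' = 470.
Then Pb = 960/7 − (1/7)·470 = 70 and Ps = 48/7 + (1/7)·470 = 74.
ΔCS = ½(456 + 470)(72 − 70) = 926; ΔPS = ½(456 + 470)(74 − 72) = 926.
Government spending = 4 × 470 = 1880.
DWL = ½ × 4 × (470 − 456) = 28; fraction = 28 / 1880 = 7/470.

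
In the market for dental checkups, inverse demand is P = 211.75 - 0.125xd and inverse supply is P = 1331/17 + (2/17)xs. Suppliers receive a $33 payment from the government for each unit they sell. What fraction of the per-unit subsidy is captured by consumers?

Consumer share = 17/33

Pre-subsidy: 211.75 - 0.125x = 1331/17 + (2/17)x gives x* = 550 and P* = 143.
With the subsidy, sellers receive Ps = Pb + 33 for each unit, where Pb is the price buyers pay.
On the curves, Pb = 211.75 - 0.125x and Ps = 1331/17 + (2/17)x; the wedge Ps − Pb = 33 gives 1331/17 + (2/17)x − (211.75 - 0.125x) = 33, so x' = 686.
Then Pb = 211.75 − 0.125·686 = 126 and Ps = 1331/17 + (2/17)·686 = 159.
Buyers' price falls by P* − Pb = 143 − 126 = 17; sellers' price rises by Ps − P* = 159 − 143 = 16.
So consumers capture 17/33 = 17/33 of each unit of subsidy.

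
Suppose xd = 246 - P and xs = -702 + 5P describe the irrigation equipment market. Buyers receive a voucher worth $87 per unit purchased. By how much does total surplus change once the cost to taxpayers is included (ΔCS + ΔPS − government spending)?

Pre-subsidy: 246 - P = -702 + 5P gives P* = 158, x* = 88.
With the rebate, buyers effectively pay Pb = Ps − 87, where Ps is the price sellers receive.
Demand in terms of Ps becomes xd = 246 − 1(Ps − 87) = 333 - Ps. Setting this equal to supply: 333 - Ps = -702 + 5Ps, so Ps = 172.5.
Buyers pay Pb = 172.5 − 87 = 85.5; x' = -702 + 5·172.5 = 160.5.
ΔCS = ½(88 + 160.5)(158 − 85.5) = 9008.125; ΔPS = ½(88 + 160.5)(172.5 − 158) = 1801.625.
Government spending = 87 × 160.5 = 13963.5.
Net change = 9008.125 + 1801.625 − 13963.5 = -3153.75. The loss equals the DWL triangle ½·87·72.5.

Net change in total surplus = -$3153.75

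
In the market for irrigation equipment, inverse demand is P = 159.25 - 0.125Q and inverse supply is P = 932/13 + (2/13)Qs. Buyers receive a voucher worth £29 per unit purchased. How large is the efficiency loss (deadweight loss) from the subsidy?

Pre-subsidy: 159.25 - 0.125Q = 932/13 + (2/13)Q gives Q* = 314 and P* = 120.
With the rebate, buyers effectively pay Pb = Ps − 29, where Ps is the price sellers receive.
On the curves, Pb = 159.25 - 0.125Q and Ps = 932/13 + (2/13)Q; the wedge Ps − Pb = 29 gives 932/13 + (2/13)Q − (159.25 - 0.125Q) = 29, so Q' = 418.
Then Pb = 159.25 − 0.125·418 = 107 and Ps = 932/13 + (2/13)·418 = 136.
The subsidy expands output by 418 − 314 = 104 past the efficient level; on those units the gap between marginal cost and willingness to pay runs from 0 up to 29.
DWL = ½ × 29 × 104 = 1508.

Deadweight loss = £1508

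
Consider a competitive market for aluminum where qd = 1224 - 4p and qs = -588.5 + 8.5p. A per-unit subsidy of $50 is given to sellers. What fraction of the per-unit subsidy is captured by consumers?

Pre-subsidy: 1224 - 4p = -588.5 + 8.5p gives p* = 145, q* = 644.
With the subsidy, sellers receive ps = pb + 50 for each unit, where pb is the price buyers pay.
Supply in terms of pb becomes qs = -588.5 + 8.5(pb + 50) = -163.5 + 8.5pb. Setting this equal to demand: 1224 - 4pb = -163.5 + 8.5pb, so pb = 111.
Sellers receive ps = 111 + 50 = 161; q' = 1224 − 4·111 = 780.
Buyers' price falls by p* − pb = 145 − 111 = 34; sellers' price rises by ps − p* = 161 − 145 = 16.
So consumers capture 34/50 = 0.68 of each unit of subsidy.

Consumer share = 0.68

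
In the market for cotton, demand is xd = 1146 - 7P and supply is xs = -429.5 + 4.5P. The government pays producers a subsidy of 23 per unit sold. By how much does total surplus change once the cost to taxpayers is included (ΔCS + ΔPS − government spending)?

Net change in total surplus = -724.5

Pre-subsidy: 1146 - 7P = -429.5 + 4.5P gives P* = 137, x* = 187.
With the subsidy, sellers receive Ps = Pb + 23 for each unit, where Pb is the price buyers pay.
Supply in terms of Pb becomes xs = -429.5 + 4.5(Pb + 23) = -326 + 4.5Pb. Setting this equal to demand: 1146 - 7Pb = -326 + 4.5Pb, so Pb = 128.
Sellers receive Ps = 128 + 23 = 151; x' = 1146 − 7·128 = 250.
ΔCS = ½(187 + 250)(137 − 128) = 1966.5; ΔPS = ½(187 + 250)(151 − 137) = 3059.
Government spending = 23 × 250 = 5750.
Net change = 1966.5 + 3059 − 5750 = -724.5. The loss equals the DWL triangle ½·23·63.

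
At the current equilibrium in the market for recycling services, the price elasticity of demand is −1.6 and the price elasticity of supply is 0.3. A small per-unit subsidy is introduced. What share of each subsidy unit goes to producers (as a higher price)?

For a small subsidy around the equilibrium, the benefit split depends on the relative slopes, which at a point are proportional to the elasticities.
Buyer share = εs/(εs + |εd|) = 0.3/(0.3 + 1.6) = 3/19; seller share = |εd|/(εs + |εd|) = 16/19.
So producers capture 16/19 of the subsidy.

Producer share = 16/19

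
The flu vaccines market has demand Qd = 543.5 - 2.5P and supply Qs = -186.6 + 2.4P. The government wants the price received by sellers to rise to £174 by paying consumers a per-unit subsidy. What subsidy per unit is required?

Required subsidy s = £49 per unit

At a seller price of 174, quantity supplied is -186.6 + 2.4·174 = 231.
Buyers absorb 231 only when they pay Pb with 543.5 − 2.5·Pb = 231, i.e. Pb = 125.
s = Ps − Pb = 174 − 125 = 49.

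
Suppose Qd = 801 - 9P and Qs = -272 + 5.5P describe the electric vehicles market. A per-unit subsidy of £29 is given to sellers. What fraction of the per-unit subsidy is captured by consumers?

Consumer share = 11/29

Pre-subsidy: 801 - 9P = -272 + 5.5P gives P* = 74, Q* = 135.
With the subsidy, sellers receive Ps = Pb + 29 for each unit, where Pb is the price buyers pay.
Supply in terms of Pb becomes Qs = -272 + 5.5(Pb + 29) = -112.5 + 5.5Pb. Setting this equal to demand: 801 - 9Pb = -112.5 + 5.5Pb, so Pb = 63.
Sellers receive Ps = 63 + 29 = 92; Q' = 801 − 9·63 = 234.
Buyers' price falls by P* − Pb = 74 − 63 = 11; sellers' price rises by Ps − P* = 92 − 74 = 18.
So consumers capture 11/29 = 11/29 of each unit of subsidy.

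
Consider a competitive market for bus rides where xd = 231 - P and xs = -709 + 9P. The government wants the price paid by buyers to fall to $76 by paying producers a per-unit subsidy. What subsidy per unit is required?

Required subsidy s = $20 per unit

At a buyer price of 76, quantity demanded is 231 − 1·76 = 155.
Sellers supply 155 only when they receive Ps with -709 + 9·Ps = 155, i.e. Ps = 96.
s = Ps − Pb = 96 − 76 = 20.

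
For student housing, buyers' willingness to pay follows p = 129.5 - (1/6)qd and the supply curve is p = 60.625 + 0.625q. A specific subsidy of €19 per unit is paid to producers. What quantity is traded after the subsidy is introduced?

q' = 111

Pre-subsidy: 129.5 - (1/6)q = 60.625 + 0.625q gives q* = 87 and p* = 115.
With the subsidy, sellers receive ps = pb + 19 for each unit, where pb is the price buyers pay.
On the curves, pb = 129.5 - (1/6)q and ps = 60.625 + 0.625q; the wedge ps − pb = 19 gives 60.625 + 0.625q − (129.5 - (1/6)q) = 19, so q' = 111.
Then pb = 129.5 − (1/6)·111 = 111 and ps = 60.625 + 0.625·111 = 130.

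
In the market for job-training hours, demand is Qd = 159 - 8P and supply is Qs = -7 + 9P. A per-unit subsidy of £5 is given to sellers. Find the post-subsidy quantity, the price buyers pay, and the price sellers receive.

Pre-subsidy: 159 - 8P = -7 + 9P gives P* = 166/17, Q* = 1375/17.
With the subsidy, sellers receive Ps = Pb + 5 for each unit, where Pb is the price buyers pay.
Supply in terms of Pb becomes Qs = -7 + 9(Pb + 5) = 38 + 9Pb. Setting this equal to demand: 159 - 8Pb = 38 + 9Pb, so Pb = 121/17.
Sellers receive Ps = 121/17 + 5 = 206/17; Q' = 159 − 8·(121/17) = 1735/17.

Q' = 1735/17; buyers pay 121/17; sellers receive 206/17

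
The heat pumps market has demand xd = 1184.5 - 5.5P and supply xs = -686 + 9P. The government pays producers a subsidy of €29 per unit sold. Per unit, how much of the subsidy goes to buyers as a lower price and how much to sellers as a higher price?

Pre-subsidy: 1184.5 - 5.5P = -686 + 9P gives P* = 129, x* = 475.
With the subsidy, sellers receive Ps = Pb + 29 for each unit, where Pb is the price buyers pay.
Supply in terms of Pb becomes xs = -686 + 9(Pb + 29) = -425 + 9Pb. Setting this equal to demand: 1184.5 - 5.5Pb = -425 + 9Pb, so Pb = 111.
Sellers receive Ps = 111 + 29 = 140; x' = 1184.5 − 5.5·111 = 574.
Buyers' price falls by P* − Pb = 129 − 111 = 18; sellers' price rises by Ps − P* = 140 − 129 = 11.

Buyers gain €18 per unit; sellers gain €11 per unit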